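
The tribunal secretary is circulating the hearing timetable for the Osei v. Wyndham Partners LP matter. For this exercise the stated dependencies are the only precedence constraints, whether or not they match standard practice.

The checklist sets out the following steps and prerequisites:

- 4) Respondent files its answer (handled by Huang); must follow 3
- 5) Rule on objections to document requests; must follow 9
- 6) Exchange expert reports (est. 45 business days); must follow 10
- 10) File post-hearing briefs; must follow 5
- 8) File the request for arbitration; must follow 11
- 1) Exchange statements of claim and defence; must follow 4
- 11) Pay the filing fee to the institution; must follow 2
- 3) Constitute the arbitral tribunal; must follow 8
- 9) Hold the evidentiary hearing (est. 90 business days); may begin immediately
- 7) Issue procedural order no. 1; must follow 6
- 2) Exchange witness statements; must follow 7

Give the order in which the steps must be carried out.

9, 5, 10, 6, 7, 2, 11, 8, 3, 4, 1

9 is the only step with nothing outstanding, so it goes first.
Next only 5 has its prerequisites met → 5.
10 needed 5, now all done → 10.
6 needed 10, now all done → 6.
7 is the only step now ready → 7.
2 is the only step now ready → 2.
Next only 11 has its prerequisites met → 11.
That leaves 8 as the only ready step → 8.
3 needed 8, now all done → 3.
4 needed 3, now all done → 4.
1 needed 4, now all done → 1.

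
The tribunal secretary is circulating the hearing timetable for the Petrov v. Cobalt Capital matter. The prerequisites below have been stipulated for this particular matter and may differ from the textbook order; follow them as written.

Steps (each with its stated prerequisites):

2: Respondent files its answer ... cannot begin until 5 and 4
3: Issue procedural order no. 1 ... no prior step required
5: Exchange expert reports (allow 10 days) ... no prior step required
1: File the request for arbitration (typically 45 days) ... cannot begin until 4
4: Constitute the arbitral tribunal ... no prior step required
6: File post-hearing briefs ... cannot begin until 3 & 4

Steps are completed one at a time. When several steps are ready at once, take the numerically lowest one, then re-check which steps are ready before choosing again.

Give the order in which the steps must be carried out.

3, 4, 1, 5, 2, 6

Nothing is required for 3, 4 and 5. 3 has the earlier label → 3 first.
Ready: 4 and 5. 4 has the earlier label → 4.
1, 5 and 6 are all available; 1 has the earlier label → 1.
5 and 6 are both available; 5 has the earlier label → 5.
2 and 6 are both available; 2 has the earlier label → 2.
6 is the only step now ready → 6.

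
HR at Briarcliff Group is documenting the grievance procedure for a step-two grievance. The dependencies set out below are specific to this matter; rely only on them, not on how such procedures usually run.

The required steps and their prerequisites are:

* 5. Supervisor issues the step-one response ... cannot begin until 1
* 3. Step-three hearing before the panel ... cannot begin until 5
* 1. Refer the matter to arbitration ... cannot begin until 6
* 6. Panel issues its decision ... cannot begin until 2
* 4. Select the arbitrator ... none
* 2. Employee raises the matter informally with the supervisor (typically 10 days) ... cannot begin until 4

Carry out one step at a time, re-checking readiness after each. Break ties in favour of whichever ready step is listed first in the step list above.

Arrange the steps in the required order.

4 is the only step with nothing outstanding, so it goes first.
That leaves 2 as the only ready step → 2.
Next only 6 has its prerequisites met → 6.
Next only 1 has its prerequisites met → 1.
5 needed 1, now all done → 5.
That leaves 3 as the only ready step → 3.

4, 2, 6, 1, 5, 3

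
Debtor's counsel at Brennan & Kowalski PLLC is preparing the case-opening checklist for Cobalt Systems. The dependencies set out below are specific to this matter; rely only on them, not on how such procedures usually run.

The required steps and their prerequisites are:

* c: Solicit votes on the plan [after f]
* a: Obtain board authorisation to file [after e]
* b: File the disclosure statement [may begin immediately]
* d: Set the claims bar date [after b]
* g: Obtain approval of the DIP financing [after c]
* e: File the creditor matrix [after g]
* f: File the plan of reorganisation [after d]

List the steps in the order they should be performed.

b has no prerequisites → b first.
That leaves d as the only ready step → d.
f needed d, now all done → f.
c is the only step now ready → c.
That leaves g as the only ready step → g.
e is the only step now ready → e.
a is the only step now ready → a.

b → d → f → c → g → e → a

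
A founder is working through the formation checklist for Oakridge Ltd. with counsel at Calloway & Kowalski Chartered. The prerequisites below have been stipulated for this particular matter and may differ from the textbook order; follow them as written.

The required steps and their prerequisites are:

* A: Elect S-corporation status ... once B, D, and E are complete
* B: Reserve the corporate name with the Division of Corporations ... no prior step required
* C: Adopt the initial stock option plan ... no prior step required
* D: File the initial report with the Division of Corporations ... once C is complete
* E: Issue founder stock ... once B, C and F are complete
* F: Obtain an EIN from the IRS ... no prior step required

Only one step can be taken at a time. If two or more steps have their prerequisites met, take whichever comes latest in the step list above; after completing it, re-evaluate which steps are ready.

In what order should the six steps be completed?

F, C and B have no prerequisites; F is listed later, so F is first.
C and B are both available; C is listed later → C.
D now also ready, so the ready set is {D, B}; D is listed later → D.
Next only B has its prerequisites met → B.
E is the only step now ready → E.
A is the only step now ready → A.

F C D B E A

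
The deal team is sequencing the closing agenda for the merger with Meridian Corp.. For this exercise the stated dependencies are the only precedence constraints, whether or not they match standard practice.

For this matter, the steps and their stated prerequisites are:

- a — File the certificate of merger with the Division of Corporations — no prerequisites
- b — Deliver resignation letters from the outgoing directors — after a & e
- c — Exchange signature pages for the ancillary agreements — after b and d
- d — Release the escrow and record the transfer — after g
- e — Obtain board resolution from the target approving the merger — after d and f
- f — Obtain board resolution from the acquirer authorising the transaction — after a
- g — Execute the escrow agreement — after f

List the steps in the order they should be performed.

Only a has no prerequisites, so it is first.
f needed a, now all done → f.
g needed f, now all done → g.
d needed g, now all done → d.
e is the only step now ready → e.
b is the only step now ready → b.
c needed b and d, now all done → c.

a, f, g, d, e, b, c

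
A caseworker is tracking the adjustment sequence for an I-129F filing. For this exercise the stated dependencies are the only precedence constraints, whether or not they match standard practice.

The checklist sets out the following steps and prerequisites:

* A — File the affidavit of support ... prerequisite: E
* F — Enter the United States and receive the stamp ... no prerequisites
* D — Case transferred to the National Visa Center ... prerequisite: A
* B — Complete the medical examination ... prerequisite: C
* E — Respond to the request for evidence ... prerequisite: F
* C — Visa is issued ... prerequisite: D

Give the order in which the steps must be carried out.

F E A D C B

F has no prerequisites → F first.
That leaves E as the only ready step → E.
Next only A has its prerequisites met → A.
D needed A, now all done → D.
C is the only step now ready → C.
B needed C, now all done → B.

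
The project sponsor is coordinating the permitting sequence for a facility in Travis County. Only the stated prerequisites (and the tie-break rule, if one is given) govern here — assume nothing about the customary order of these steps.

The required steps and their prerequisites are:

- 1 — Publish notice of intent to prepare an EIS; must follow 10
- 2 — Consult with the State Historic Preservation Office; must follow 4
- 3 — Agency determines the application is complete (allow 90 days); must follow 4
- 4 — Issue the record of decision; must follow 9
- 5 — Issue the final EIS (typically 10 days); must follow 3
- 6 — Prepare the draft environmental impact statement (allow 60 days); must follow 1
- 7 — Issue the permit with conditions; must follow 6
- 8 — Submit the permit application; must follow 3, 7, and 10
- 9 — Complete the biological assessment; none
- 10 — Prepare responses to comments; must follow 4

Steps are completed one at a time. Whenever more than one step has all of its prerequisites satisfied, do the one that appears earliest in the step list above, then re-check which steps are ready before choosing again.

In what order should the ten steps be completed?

Only 9 has no prerequisites, so it is first.
Next only 4 has its prerequisites met → 4.
Ready: 2, 3 and 10. 2 is listed earlier → 2.
Ready: 3 and 10. 3 is listed earlier → 3.
5 now also ready, so the ready set is {5, 10}; 5 is listed earlier → 5.
10 needed 4, now all done → 10.
1 needed 10, now all done → 1.
6 needed 1, now all done → 6.
7 needed 6, now all done → 7.
That leaves 8 as the only ready step → 8.

9, 4, 2, 3, 5, 10, 1, 6, 7, 8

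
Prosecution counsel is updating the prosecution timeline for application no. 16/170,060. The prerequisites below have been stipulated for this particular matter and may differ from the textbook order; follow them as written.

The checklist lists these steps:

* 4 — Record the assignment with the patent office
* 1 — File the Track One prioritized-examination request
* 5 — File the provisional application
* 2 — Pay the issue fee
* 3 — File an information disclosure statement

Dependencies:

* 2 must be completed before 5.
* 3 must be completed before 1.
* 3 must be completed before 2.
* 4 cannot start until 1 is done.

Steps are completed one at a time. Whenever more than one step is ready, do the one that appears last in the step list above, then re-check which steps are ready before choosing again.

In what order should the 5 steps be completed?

Only 3 has no prerequisites, so it is first.
2 and 1 are both available; 2 is listed later → 2.
5 now also ready, so the ready set is {5, 1}; 5 is listed later → 5.
1 needed 3, now all done → 1.
4 needed 1, now all done → 4.

3 → 2 → 5 → 1 → 4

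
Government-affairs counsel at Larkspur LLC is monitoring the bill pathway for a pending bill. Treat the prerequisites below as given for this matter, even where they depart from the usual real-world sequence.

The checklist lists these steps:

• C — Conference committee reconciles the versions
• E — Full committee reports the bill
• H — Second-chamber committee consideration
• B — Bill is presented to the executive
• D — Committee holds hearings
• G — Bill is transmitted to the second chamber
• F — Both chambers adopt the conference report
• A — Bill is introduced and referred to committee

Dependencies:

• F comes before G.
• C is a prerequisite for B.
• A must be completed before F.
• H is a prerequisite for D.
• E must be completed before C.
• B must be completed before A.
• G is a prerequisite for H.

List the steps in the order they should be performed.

E, C, B, A, F, G, H, D

E has no prerequisites → E first.
That leaves C as the only ready step → C.
B is the only step now ready → B.
A needed B, now all done → A.
That leaves F as the only ready step → F.
G needed F, now all done → G.
H is the only step now ready → H.
D needed H, now all done → D.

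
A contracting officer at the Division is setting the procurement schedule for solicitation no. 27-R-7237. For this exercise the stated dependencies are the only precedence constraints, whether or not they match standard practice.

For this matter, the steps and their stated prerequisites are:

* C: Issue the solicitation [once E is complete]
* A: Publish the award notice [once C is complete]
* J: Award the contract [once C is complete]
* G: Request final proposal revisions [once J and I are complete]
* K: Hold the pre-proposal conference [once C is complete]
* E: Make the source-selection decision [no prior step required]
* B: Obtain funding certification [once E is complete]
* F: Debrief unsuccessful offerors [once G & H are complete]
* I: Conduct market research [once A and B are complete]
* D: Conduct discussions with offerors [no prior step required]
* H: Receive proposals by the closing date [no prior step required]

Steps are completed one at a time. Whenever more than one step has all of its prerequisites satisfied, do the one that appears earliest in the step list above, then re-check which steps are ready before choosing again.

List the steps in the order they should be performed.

E, C, A, J, K, B, I, G, D, H, F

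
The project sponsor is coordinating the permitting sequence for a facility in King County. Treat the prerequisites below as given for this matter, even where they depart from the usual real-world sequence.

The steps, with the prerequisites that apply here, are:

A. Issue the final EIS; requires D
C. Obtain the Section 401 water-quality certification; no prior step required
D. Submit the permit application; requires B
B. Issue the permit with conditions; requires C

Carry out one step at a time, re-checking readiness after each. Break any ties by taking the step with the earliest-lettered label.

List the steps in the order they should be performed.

C, B, D, A

C has no prerequisites → C first.
Next only B has its prerequisites met → B.
That leaves D as the only ready step → D.
A needed D, now all done → A.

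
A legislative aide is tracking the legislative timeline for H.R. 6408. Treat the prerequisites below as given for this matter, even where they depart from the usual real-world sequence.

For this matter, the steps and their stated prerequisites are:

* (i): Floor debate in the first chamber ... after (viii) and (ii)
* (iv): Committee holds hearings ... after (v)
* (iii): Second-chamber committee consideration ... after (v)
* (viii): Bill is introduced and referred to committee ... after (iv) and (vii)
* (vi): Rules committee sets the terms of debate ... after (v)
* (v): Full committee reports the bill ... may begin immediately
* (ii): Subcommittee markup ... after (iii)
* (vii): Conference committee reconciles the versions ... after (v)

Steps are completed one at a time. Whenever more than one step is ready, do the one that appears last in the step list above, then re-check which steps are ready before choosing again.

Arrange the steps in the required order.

(v) → (vii) → (vi) → (iii) → (ii) → (iv) → (viii) → (i)

(v) has no prerequisites → (v) first.
Ready: (vii), (vi), (iii) and (iv). (vii) is listed later → (vii).
Now (vi), (iii) and (iv) have their prerequisites met. (vi) is listed later, so (vi) next.
Now (iii) and (iv) have their prerequisites met. (iii) is listed later, so (iii) next.
Now (ii) and (iv) have their prerequisites met. (ii) is listed later, so (ii) next.
Next only (iv) has its prerequisites met → (iv).
(viii) is the only step now ready → (viii).
That leaves (i) as the only ready step → (i).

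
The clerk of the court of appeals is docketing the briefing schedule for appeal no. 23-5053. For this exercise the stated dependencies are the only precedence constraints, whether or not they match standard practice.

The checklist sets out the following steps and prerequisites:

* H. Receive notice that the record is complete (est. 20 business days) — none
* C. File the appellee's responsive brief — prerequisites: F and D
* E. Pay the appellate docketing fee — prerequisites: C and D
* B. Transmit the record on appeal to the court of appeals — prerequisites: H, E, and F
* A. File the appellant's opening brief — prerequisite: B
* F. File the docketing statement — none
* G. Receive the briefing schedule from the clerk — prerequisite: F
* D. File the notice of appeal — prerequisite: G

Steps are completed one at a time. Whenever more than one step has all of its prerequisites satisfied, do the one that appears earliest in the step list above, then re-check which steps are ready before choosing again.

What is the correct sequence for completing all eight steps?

Nothing is required for H and F. H is listed earlier → H first.
F is the only step now ready → F.
G needed F, now all done → G.
D needed G, now all done → D.
C needed F and D, now all done → C.
Next only E has its prerequisites met → E.
That leaves B as the only ready step → B.
That leaves A as the only ready step → A.

H, F, G, D, C, E, B, A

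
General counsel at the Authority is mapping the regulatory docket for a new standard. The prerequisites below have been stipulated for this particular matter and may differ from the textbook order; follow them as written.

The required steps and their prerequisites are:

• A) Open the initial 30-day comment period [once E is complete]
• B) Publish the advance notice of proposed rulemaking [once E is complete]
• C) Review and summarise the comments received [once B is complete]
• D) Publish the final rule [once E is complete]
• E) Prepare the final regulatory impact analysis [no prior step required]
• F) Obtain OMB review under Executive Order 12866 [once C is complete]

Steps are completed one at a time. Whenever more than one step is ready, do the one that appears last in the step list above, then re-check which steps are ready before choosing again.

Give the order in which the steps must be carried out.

E has no prerequisites → E first.
Now D, B and A have their prerequisites met. D is listed later, so D next.
B and A are both available; B is listed later → B.
Now C and A have their prerequisites met. C is listed later, so C next.
F and A are both available; F is listed later → F.
A needed E, now all done → A.

E, D, B, C, F, A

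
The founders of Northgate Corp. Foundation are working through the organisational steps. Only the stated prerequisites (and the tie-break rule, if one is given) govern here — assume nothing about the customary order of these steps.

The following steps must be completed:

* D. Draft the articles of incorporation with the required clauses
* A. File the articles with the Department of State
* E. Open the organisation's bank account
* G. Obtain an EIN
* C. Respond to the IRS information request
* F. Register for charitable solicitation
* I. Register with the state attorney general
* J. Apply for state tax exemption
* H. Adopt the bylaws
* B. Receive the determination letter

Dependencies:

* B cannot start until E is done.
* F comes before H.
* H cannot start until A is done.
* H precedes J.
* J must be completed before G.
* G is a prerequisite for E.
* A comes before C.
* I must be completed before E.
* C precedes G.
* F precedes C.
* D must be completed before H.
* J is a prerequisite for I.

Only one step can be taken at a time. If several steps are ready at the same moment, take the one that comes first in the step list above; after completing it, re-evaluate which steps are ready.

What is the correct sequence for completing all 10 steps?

Nothing is required for D, A and F. D is listed earlier → D first.
Now A and F have their prerequisites met. A is listed earlier, so A next.
Next only F has its prerequisites met → F.
Ready: C and H. C is listed earlier → C.
H is the only step now ready → H.
J needed H, now all done → J.
G and I are both available; G is listed earlier → G.
That leaves I as the only ready step → I.
E is the only step now ready → E.
B is the only step now ready → B.

D → A → F → C → H → J → G → I → E → B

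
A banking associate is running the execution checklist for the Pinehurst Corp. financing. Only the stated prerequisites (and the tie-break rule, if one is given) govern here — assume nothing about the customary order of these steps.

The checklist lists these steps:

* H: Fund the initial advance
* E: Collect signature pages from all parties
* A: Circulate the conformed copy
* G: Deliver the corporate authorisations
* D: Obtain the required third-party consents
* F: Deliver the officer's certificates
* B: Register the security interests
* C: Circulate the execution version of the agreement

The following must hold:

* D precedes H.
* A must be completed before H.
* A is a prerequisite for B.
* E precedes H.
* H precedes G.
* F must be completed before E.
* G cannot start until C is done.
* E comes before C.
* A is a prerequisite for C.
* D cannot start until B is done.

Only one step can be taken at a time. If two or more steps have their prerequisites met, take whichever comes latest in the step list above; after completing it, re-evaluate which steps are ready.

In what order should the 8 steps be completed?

Nothing is required for F and A. F is listed later → F first.
E now also ready, so the ready set is {A, E}; A is listed later → A.
B now also ready, so the ready set is {B, E}; B is listed later → B.
D now also ready, so the ready set is {D, E}; D is listed later → D.
E needed F, now all done → E.
Now C and H have their prerequisites met. C is listed later, so C next.
Next only H has its prerequisites met → H.
Next only G has its prerequisites met → G.

F, A, B, D, E, C, H, G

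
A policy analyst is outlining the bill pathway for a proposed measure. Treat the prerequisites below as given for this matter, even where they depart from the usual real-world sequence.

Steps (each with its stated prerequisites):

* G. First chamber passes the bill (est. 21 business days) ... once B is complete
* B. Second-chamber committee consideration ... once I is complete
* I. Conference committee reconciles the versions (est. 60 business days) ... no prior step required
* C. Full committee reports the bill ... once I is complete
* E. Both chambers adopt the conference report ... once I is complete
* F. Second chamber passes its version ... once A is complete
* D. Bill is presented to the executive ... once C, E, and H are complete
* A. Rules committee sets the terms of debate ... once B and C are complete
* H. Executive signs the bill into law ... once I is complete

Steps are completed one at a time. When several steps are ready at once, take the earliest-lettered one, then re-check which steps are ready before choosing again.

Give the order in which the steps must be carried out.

I, B, C, A, E, F, G, H, D

Only I has no prerequisites, so it is first.
B, C, E and H are all available; B has the earlier label → B.
G now also ready, so the ready set is {C, E, G, H}; C has the earlier label → C.
Ready: A, E, G and H. A has the earlier label → A.
E, F, G and H are all available; E has the earlier label → E.
Now F, G and H have their prerequisites met. F has the earlier label, so F next.
Now G and H have their prerequisites met. G has the earlier label, so G next.
H needed I, now all done → H.
D needed C, E and H, now all done → D.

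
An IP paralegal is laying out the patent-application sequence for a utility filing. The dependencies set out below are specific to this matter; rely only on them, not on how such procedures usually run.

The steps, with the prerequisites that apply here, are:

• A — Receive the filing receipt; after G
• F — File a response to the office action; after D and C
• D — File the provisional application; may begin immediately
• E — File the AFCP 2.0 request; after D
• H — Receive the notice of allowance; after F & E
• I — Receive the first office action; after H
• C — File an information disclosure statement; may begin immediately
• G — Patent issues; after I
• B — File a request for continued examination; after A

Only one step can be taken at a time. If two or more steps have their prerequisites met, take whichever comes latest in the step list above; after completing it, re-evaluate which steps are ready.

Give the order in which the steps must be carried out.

C, D, E, F, H, I, G, A, B

Nothing is required for C and D. C is listed later → C first.
That leaves D as the only ready step → D.
Now E and F have their prerequisites met. E is listed later, so E next.
F needed C and D, now all done → F.
That leaves H as the only ready step → H.
I is the only step now ready → I.
G needed I, now all done → G.
A is the only step now ready → A.
That leaves B as the only ready step → B.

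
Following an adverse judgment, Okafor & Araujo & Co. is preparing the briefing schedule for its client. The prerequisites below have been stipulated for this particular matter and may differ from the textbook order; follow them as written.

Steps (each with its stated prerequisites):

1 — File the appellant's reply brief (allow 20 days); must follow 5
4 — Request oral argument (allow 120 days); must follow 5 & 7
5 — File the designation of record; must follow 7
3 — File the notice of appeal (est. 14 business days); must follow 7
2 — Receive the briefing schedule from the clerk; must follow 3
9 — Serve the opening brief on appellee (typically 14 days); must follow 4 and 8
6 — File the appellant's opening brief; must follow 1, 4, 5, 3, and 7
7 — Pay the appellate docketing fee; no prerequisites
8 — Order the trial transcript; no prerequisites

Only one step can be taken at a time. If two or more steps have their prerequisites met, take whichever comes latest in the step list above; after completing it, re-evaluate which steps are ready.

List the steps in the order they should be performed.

8 and 7 have no prerequisites; 8 is listed later, so 8 is first.
7 is the only step now ready → 7.
Ready: 3 and 5. 3 is listed later → 3.
Now 2 and 5 have their prerequisites met. 2 is listed later, so 2 next.
That leaves 5 as the only ready step → 5.
Now 4 and 1 have their prerequisites met. 4 is listed later, so 4 next.
9 and 1 are both available; 9 is listed later → 9.
That leaves 1 as the only ready step → 1.
That leaves 6 as the only ready step → 6.

8 → 7 → 3 → 2 → 5 → 4 → 9 → 1 → 6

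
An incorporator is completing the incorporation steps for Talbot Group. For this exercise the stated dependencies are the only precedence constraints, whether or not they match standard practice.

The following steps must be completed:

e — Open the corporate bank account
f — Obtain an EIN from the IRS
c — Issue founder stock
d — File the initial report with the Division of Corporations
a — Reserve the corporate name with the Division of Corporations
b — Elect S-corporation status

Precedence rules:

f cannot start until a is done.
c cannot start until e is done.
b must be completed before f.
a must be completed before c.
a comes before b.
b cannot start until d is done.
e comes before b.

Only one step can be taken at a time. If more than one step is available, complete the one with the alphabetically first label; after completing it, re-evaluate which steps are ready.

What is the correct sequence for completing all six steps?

Nothing is required for a, d and e. a has the earlier label → a first.
d and e are both available; d has the earlier label → d.
Next only e has its prerequisites met → e.
b and c are both available; b has the earlier label → b.
f now also ready, so the ready set is {c, f}; c has the earlier label → c.
f needed a and b, now all done → f.

a, d, e, b, c, f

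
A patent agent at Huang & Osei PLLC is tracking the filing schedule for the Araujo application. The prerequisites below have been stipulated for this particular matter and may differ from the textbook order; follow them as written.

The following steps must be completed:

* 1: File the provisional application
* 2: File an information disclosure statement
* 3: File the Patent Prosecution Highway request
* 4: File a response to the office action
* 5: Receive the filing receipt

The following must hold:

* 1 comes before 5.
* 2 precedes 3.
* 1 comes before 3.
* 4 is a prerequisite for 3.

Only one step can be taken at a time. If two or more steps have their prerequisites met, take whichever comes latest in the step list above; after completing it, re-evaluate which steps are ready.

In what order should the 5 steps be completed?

4, 2 and 1 have no prerequisites; 4 is listed later, so 4 is first.
2 and 1 are both available; 2 is listed later → 2.
That leaves 1 as the only ready step → 1.
5 and 3 are both available; 5 is listed later → 5.
3 needed 4, 2 and 1, now all done → 3.

4, 2, 1, 5, 3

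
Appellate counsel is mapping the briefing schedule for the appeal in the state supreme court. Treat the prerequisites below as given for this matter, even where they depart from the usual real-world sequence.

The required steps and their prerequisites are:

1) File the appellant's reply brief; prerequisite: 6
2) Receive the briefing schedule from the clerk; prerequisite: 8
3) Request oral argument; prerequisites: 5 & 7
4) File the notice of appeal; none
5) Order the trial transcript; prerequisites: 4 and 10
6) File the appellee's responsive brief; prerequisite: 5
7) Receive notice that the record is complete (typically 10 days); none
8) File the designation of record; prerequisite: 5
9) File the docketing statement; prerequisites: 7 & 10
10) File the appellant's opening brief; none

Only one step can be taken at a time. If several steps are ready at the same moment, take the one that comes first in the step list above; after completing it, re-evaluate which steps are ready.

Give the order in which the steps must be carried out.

4, 7 and 10 have no prerequisites; 4 is listed earlier, so 4 is first.
7 and 10 are both available; 7 is listed earlier → 7.
10 is the only step now ready → 10.
Ready: 5 and 9. 5 is listed earlier → 5.
3, 6 and 8 now also ready, so the ready set is {3, 6, 8, 9}; 3 is listed earlier → 3.
6, 8 and 9 are all available; 6 is listed earlier → 6.
Ready: 1, 8 and 9. 1 is listed earlier → 1.
8 and 9 are both available; 8 is listed earlier → 8.
2 now also ready, so the ready set is {2, 9}; 2 is listed earlier → 2.
9 is the only step now ready → 9.

4, 7, 10, 5, 3, 6, 1, 8, 2, 9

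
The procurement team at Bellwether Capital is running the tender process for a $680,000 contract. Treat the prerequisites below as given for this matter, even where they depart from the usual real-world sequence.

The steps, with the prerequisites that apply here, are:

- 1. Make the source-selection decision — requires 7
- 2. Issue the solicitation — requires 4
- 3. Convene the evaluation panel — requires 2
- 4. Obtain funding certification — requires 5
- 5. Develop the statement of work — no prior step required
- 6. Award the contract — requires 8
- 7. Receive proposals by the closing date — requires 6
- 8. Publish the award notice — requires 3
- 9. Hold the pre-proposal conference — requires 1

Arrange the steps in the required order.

5 4 2 3 8 6 7 1 9

Only 5 has no prerequisites, so it is first.
4 needed 5, now all done → 4.
2 is the only step now ready → 2.
3 needed 2, now all done → 3.
8 needed 3, now all done → 8.
6 needed 8, now all done → 6.
7 needed 6, now all done → 7.
1 needed 7, now all done → 1.
9 is the only step now ready → 9.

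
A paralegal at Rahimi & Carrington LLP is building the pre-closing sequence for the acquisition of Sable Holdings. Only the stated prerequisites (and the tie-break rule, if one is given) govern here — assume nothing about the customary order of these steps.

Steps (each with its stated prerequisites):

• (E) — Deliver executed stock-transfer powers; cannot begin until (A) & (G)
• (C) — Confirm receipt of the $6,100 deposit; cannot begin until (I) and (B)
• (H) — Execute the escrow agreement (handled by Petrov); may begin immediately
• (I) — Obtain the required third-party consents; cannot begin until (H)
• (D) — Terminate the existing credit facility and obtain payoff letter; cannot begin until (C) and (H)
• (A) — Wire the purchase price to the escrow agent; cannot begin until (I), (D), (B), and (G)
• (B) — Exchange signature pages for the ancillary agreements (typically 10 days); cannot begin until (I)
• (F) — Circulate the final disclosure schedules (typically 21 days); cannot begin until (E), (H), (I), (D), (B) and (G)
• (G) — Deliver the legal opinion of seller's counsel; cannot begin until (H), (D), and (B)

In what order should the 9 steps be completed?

(H) (I) (B) (C) (D) (G) (A) (E) (F)

Only (H) has no prerequisites, so it is first.
(I) needed (H), now all done → (I).
(B) needed (I), now all done → (B).
(C) is the only step now ready → (C).
That leaves (D) as the only ready step → (D).
(G) needed (H), (D) and (B), now all done → (G).
That leaves (A) as the only ready step → (A).
(E) is the only step now ready → (E).
(F) is the only step now ready → (F).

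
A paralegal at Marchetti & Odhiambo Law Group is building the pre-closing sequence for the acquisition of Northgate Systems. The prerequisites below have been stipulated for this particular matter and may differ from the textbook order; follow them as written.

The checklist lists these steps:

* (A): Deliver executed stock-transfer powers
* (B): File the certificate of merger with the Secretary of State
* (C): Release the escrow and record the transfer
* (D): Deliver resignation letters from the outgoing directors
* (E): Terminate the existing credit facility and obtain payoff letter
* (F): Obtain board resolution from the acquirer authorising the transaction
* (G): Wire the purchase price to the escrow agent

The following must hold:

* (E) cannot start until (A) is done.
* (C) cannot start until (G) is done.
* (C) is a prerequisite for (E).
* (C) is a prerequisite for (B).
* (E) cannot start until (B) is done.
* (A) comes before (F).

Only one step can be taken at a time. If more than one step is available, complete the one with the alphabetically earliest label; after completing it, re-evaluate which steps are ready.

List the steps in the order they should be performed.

(A), (D) and (G) have no prerequisites; (A) has the earlier label, so (A) is first.
Ready: (D), (F) and (G). (D) has the earlier label → (D).
(F) and (G) are both available; (F) has the earlier label → (F).
(G) is the only step now ready → (G).
(C) is the only step now ready → (C).
(B) is the only step now ready → (B).
(E) needed (A), (B) and (C), now all done → (E).

(A), (D), (F), (G), (C), (B), (E)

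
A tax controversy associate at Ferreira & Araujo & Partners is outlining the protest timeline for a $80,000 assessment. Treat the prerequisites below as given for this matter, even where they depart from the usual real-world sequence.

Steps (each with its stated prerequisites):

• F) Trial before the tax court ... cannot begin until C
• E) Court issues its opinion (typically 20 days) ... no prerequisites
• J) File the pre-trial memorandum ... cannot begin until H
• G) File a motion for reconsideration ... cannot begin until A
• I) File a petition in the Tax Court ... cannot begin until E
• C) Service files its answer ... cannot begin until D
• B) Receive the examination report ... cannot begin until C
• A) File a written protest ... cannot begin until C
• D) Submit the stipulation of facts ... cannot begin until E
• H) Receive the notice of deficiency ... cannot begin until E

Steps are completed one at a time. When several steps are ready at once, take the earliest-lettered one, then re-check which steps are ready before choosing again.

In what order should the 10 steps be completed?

Only E has no prerequisites, so it is first.
Ready: D, H and I. D has the earlier label → D.
C, H and I are all available; C has the earlier label → C.
A, B and F now also ready, so the ready set is {A, B, F, H, I}; A has the earlier label → A.
Now B, F, G, H and I have their prerequisites met. B has the earlier label, so B next.
Now F, G, H and I have their prerequisites met. F has the earlier label, so F next.
G, H and I are all available; G has the earlier label → G.
H and I are both available; H has the earlier label → H.
I and J are both available; I has the earlier label → I.
Next only J has its prerequisites met → J.

E D C A B F G H I J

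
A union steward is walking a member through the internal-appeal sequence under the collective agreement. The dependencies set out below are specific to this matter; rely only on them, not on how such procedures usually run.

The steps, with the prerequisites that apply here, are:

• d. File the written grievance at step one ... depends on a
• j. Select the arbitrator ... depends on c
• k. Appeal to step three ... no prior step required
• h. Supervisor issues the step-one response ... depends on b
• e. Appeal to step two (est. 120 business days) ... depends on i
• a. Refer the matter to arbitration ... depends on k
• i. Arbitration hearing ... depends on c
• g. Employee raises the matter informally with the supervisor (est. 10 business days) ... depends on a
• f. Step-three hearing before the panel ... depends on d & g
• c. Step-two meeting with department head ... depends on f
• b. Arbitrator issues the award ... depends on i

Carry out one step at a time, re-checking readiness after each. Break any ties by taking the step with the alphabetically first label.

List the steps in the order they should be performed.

k a d g f c i b e h j

k is the only step with nothing outstanding, so it goes first.
a is the only step now ready → a.
Now d and g have their prerequisites met. d has the earlier label, so d next.
g is the only step now ready → g.
f needed d and g, now all done → f.
c is the only step now ready → c.
i and j are both available; i has the earlier label → i.
Now b, e and j have their prerequisites met. b has the earlier label, so b next.
h now also ready, so the ready set is {e, h, j}; e has the earlier label → e.
Ready: h and j. h has the earlier label → h.
j needed c, now all done → j.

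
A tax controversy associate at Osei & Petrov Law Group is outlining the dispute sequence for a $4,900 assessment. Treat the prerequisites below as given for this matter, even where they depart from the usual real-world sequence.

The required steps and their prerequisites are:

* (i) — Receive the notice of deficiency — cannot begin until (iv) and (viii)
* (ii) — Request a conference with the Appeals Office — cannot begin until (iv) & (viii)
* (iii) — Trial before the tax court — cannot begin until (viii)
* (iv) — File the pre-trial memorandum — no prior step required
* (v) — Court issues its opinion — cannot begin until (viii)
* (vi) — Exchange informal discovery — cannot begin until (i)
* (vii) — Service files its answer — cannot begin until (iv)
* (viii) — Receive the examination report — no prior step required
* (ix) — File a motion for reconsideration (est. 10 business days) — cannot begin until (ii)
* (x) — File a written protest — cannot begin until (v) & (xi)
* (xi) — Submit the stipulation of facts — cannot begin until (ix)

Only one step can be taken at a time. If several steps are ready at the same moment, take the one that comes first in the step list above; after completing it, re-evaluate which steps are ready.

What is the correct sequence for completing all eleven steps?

(iv) and (viii) have no prerequisites; (iv) is listed earlier, so (iv) is first.
(vii) now also ready, so the ready set is {(vii), (viii)}; (vii) is listed earlier → (vii).
That leaves (viii) as the only ready step → (viii).
Now (i), (ii), (iii) and (v) have their prerequisites met. (i) is listed earlier, so (i) next.
(ii), (iii), (v) and (vi) are all available; (ii) is listed earlier → (ii).
Ready: (iii), (v), (vi) and (ix). (iii) is listed earlier → (iii).
Ready: (v), (vi) and (ix). (v) is listed earlier → (v).
Ready: (vi) and (ix). (vi) is listed earlier → (vi).
(ix) needed (ii), now all done → (ix).
(xi) is the only step now ready → (xi).
(x) is the only step now ready → (x).

(iv), (vii), (viii), (i), (ii), (iii), (v), (vi), (ix), (xi), (x)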